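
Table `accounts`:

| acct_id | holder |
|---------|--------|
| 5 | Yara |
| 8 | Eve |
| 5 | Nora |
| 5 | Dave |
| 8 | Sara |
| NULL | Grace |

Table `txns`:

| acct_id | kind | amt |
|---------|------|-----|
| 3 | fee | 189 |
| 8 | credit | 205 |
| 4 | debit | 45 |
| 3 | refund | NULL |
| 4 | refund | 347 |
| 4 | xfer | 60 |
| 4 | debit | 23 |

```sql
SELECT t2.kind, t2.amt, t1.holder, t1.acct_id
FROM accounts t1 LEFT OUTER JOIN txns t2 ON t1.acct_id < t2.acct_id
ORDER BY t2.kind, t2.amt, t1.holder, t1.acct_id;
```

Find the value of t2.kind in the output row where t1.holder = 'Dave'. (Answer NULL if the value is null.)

credit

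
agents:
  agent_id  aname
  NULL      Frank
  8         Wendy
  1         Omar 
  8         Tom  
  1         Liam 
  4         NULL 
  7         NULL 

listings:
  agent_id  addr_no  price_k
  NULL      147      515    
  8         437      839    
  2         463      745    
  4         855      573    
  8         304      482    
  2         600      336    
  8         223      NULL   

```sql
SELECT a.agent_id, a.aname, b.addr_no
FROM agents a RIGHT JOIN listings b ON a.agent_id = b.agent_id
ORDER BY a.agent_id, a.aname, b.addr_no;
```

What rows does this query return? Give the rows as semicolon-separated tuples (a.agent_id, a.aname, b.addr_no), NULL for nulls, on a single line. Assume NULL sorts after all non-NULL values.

(4, NULL, 855); (8, Tom, 223); (8, Tom, 304); (8, Tom, 437); (8, Wendy, 223); (8, Wendy, 304); (8, Wendy, 437); (NULL, NULL, 147); (NULL, NULL, 463); (NULL, NULL, 600)

RIGHT JOIN keeps every row from `listings`; unmatched rows get NULL for `agents`'s columns.
Matching on a.agent_id = b.agent_id. A NULL in a compared column never satisfies the condition.
Matched pairs: 7; unmatched b rows kept: 3.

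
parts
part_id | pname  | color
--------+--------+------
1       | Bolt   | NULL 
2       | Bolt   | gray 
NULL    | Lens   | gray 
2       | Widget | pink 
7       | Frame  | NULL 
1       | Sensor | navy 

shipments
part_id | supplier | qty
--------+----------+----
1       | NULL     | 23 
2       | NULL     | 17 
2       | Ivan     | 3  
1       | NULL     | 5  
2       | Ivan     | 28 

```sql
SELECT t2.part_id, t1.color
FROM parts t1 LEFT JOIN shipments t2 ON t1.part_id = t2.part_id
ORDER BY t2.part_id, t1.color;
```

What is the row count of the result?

LEFT JOIN keeps every row from `parts`; unmatched rows get NULL for `shipments`'s columns.
Matching on t1.part_id = t2.part_id. A NULL in a compared column never satisfies the condition.
- t1 row (part_id=1): matches 2 t2 row(s) → 2 output row(s).
- t1 row (part_id=2): matches 3 t2 row(s) → 3 output row(s).
- t1 row (part_id=NULL): no match → kept, t2 columns NULL.
- t1 row (part_id=2): matches 3 t2 row(s) → 3 output row(s).
- t1 row (part_id=7): no match → kept, t2 columns NULL.
- t1 row (part_id=1): matches 2 t2 row(s) → 2 output row(s).
Total: 10 matched + 2 padded = 12 rows.

12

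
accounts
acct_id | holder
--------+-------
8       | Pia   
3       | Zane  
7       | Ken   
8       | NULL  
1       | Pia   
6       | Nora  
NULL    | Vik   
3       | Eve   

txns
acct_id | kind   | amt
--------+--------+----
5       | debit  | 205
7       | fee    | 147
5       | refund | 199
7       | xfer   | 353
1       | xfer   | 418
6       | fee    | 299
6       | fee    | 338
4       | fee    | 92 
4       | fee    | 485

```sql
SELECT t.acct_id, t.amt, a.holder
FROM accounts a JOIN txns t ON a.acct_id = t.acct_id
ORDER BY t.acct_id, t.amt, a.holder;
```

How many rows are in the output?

5

INNER JOIN keeps only pairs where the ON condition holds.
Matching on a.acct_id = t.acct_id. A NULL in a compared column never satisfies the condition.
- a (acct_id=8) has no partner → excluded.
- a (acct_id=3) has no partner → excluded.
- a (acct_id=7) pairs with 2 row(s) of t.
- a (acct_id=8) has no partner → excluded.
- a (acct_id=1) pairs with 1 row(s) of t.
- a (acct_id=6) pairs with 2 row(s) of t.
- a (acct_id=NULL) has no partner → excluded.
- a (acct_id=3) has no partner → excluded.
Total: 5 rows.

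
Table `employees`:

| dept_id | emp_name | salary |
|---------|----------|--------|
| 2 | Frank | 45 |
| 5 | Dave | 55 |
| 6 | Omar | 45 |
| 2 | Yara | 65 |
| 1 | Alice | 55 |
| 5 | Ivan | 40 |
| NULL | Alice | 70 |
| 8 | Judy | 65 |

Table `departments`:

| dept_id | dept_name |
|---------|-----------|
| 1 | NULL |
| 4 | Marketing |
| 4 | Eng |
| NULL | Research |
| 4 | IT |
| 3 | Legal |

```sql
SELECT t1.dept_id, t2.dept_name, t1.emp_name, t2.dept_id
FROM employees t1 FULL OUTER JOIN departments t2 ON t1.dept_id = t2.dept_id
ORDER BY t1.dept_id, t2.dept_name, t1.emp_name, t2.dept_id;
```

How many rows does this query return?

13

FULL OUTER JOIN keeps every row from both sides; unmatched rows get NULL for the other side's columns.
Matching on t1.dept_id = t2.dept_id. A NULL in a compared column never satisfies the condition.
- t1 row (dept_id=2): no match → kept, t2 columns NULL.
- t1 row (dept_id=5): no match → kept, t2 columns NULL.
- t1 row (dept_id=6): no match → kept, t2 columns NULL.
- t1 row (dept_id=2): no match → kept, t2 columns NULL.
- t1 row (dept_id=1): matches 1 t2 row(s) → 1 output row(s).
- t1 row (dept_id=5): no match → kept, t2 columns NULL.
- t1 row (dept_id=NULL): no match → kept, t2 columns NULL.
- t1 row (dept_id=8): no match → kept, t2 columns NULL.
- 5 row(s) from t2 found no t1 partner → padded with NULL.
Total: 1 matched + 12 padded = 13 rows.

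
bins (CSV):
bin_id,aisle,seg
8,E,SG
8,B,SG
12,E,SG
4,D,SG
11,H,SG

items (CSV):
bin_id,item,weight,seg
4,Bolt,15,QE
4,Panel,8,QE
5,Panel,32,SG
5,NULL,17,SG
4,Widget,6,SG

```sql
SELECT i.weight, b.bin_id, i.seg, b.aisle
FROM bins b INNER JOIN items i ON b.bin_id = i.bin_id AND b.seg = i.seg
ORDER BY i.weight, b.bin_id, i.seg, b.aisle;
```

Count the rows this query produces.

INNER JOIN keeps only pairs where the ON condition holds.
Matching on b.bin_id = i.bin_id AND b.seg = i.seg.
Matched pairs: 1.
Total: 1 rows.

1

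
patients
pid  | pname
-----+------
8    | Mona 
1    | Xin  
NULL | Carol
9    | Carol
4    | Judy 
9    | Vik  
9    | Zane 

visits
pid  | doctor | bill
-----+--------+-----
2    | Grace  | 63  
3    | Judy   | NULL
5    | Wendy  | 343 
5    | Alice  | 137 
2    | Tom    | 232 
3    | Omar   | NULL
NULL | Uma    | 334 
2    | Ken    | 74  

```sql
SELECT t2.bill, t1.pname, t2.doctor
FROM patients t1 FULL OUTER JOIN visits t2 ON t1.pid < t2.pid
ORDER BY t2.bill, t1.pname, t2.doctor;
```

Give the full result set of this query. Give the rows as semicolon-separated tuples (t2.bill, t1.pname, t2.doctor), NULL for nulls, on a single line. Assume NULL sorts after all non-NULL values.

FULL OUTER JOIN keeps every row from both sides; unmatched rows get NULL for the other side's columns.
Matching on t1.pid < t2.pid. A NULL in a compared column never satisfies the condition.
Matched pairs: 9; unmatched t1 rows kept: 5; unmatched t2 rows kept: 1.

(63, Xin, Grace); (74, Xin, Ken); (137, Judy, Alice); (137, Xin, Alice); (232, Xin, Tom); (334, NULL, Uma); (343, Judy, Wendy); (343, Xin, Wendy); (NULL, Carol, NULL); (NULL, Carol, NULL); (NULL, Mona, NULL); (NULL, Vik, NULL); (NULL, Xin, Judy); (NULL, Xin, Omar); (NULL, Zane, NULL)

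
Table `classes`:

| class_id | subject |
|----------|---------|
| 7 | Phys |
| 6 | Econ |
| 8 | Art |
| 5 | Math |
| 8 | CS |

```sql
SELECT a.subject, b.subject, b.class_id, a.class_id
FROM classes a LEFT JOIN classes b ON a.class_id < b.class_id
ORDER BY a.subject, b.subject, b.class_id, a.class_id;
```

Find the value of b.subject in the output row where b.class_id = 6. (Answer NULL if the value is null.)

LEFT JOIN keeps every row from `classes a`; unmatched rows get NULL for `classes b`'s columns.
Matching on a.class_id < b.class_id.
- a (class_id=7) pairs with 2 row(s) of b.
- a (class_id=6) pairs with 3 row(s) of b.
- a (class_id=8) has no partner → padded with NULL.
- a (class_id=5) pairs with 4 row(s) of b.
- a (class_id=8) has no partner → padded with NULL.

Econ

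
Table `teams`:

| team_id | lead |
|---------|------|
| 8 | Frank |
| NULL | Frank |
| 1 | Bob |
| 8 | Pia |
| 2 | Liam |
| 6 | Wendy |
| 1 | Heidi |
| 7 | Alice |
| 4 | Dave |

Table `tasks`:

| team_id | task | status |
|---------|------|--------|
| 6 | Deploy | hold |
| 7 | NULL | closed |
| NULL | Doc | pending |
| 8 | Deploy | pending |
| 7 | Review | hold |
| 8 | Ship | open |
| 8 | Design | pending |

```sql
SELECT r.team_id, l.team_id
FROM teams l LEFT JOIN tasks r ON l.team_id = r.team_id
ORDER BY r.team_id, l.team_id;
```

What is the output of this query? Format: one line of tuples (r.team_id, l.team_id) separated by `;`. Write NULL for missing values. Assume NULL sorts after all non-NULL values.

LEFT JOIN keeps every row from `teams`; unmatched rows get NULL for `tasks`'s columns.
Matching on l.team_id = r.team_id. A NULL in a compared column never satisfies the condition.
- l row (team_id=8): matches 3 r row(s) → 3 output row(s).
- l row (team_id=NULL): no match → kept, r columns NULL.
- l row (team_id=1): no match → kept, r columns NULL.
- l row (team_id=8): matches 3 r row(s) → 3 output row(s).
- l row (team_id=2): no match → kept, r columns NULL.
- l row (team_id=6): matches 1 r row(s) → 1 output row(s).
- l row (team_id=1): no match → kept, r columns NULL.
- l row (team_id=7): matches 2 r row(s) → 2 output row(s).
- l row (team_id=4): no match → kept, r columns NULL.

(6, 6); (7, 7); (7, 7); (8, 8); (8, 8); (8, 8); (8, 8); (8, 8); (8, 8); (NULL, 1); (NULL, 1); (NULL, 2); (NULL, 4); (NULL, NULL)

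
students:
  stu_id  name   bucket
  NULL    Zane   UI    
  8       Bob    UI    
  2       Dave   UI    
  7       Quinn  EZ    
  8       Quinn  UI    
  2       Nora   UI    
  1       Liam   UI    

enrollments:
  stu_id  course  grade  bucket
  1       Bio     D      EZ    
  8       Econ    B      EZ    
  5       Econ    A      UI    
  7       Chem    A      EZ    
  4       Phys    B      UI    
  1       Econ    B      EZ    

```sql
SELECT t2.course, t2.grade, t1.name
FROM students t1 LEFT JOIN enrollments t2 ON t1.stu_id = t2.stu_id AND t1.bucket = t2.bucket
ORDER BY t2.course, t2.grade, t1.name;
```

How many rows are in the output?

7

LEFT JOIN keeps every row from `students`; unmatched rows get NULL for `enrollments`'s columns.
Matching on t1.stu_id = t2.stu_id AND t1.bucket = t2.bucket. A NULL in a compared column never satisfies the condition.
- stu_id=NULL, bucket=UI: no t2 row matches, row kept with t2 columns NULL.
- stu_id=8, bucket=UI: no t2 row matches, row kept with t2 columns NULL.
- stu_id=2, bucket=UI: no t2 row matches, row kept with t2 columns NULL.
- stu_id=7, bucket=EZ: 1 matching t2 row(s), so 1 row(s) emitted.
- stu_id=8, bucket=UI: no t2 row matches, row kept with t2 columns NULL.
- stu_id=2, bucket=UI: no t2 row matches, row kept with t2 columns NULL.
- stu_id=1, bucket=UI: no t2 row matches, row kept with t2 columns NULL.
Total: 1 matched + 6 padded = 7 rows.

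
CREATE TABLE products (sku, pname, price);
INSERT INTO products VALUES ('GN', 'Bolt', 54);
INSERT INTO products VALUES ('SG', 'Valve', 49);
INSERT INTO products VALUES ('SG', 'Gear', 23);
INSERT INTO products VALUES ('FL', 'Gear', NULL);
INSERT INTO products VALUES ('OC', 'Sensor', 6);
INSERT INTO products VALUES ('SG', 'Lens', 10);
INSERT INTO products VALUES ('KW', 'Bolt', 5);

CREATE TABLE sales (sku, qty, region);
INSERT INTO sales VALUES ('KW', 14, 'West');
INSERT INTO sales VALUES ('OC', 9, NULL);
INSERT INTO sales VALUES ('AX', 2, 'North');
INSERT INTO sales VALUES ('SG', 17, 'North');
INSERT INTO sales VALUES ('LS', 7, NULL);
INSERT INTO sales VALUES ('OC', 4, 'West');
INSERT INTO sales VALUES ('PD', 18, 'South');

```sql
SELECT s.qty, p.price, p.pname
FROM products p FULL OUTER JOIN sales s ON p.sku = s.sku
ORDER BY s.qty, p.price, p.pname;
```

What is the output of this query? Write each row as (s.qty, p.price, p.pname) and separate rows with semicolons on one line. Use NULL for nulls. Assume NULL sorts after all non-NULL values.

(2, NULL, NULL); (4, 6, Sensor); (7, NULL, NULL); (9, 6, Sensor); (14, 5, Bolt); (17, 10, Lens); (17, 23, Gear); (17, 49, Valve); (18, NULL, NULL); (NULL, 54, Bolt); (NULL, NULL, Gear)

FULL OUTER JOIN keeps every row from both sides; unmatched rows get NULL for the other side's columns.
Matching on p.sku = s.sku.
Matched pairs: 6; unmatched p rows kept: 2; unmatched s rows kept: 3.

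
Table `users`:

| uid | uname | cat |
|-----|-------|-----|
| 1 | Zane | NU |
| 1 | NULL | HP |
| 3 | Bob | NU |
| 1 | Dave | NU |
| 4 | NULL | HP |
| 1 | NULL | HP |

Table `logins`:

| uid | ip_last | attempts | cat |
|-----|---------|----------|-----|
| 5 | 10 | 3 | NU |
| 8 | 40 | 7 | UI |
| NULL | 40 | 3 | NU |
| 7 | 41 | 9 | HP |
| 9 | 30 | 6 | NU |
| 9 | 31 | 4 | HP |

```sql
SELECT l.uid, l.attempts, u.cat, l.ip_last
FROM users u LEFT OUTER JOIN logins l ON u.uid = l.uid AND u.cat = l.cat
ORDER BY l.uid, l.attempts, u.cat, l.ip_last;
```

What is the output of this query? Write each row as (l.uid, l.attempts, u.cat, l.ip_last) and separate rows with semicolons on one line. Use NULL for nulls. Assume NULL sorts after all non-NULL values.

LEFT JOIN keeps every row from `users`; unmatched rows get NULL for `logins`'s columns.
Matching on u.uid = l.uid AND u.cat = l.cat. A NULL in a compared column never satisfies the condition.
Matched pairs: 0; unmatched u rows kept: 6.

(NULL, NULL, HP, NULL); (NULL, NULL, HP, NULL); (NULL, NULL, HP, NULL); (NULL, NULL, NU, NULL); (NULL, NULL, NU, NULL); (NULL, NULL, NU, NULL)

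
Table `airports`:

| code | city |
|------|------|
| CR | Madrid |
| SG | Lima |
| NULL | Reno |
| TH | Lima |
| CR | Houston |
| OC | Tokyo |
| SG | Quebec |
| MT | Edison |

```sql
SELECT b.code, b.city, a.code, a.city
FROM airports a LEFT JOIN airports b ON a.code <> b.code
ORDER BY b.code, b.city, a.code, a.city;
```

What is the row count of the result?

39

LEFT JOIN keeps every row from `airports a`; unmatched rows get NULL for `airports b`'s columns.
Matching on a.code <> b.code. A NULL in a compared column never satisfies the condition.
- a (code=CR) pairs with 5 row(s) of b.
- a (code=SG) pairs with 5 row(s) of b.
- a (code=NULL) has no partner → padded with NULL.
- a (code=TH) pairs with 6 row(s) of b.
- a (code=CR) pairs with 5 row(s) of b.
- a (code=OC) pairs with 6 row(s) of b.
- a (code=SG) pairs with 5 row(s) of b.
- a (code=MT) pairs with 6 row(s) of b.
Total: 38 matched + 1 padded = 39 rows.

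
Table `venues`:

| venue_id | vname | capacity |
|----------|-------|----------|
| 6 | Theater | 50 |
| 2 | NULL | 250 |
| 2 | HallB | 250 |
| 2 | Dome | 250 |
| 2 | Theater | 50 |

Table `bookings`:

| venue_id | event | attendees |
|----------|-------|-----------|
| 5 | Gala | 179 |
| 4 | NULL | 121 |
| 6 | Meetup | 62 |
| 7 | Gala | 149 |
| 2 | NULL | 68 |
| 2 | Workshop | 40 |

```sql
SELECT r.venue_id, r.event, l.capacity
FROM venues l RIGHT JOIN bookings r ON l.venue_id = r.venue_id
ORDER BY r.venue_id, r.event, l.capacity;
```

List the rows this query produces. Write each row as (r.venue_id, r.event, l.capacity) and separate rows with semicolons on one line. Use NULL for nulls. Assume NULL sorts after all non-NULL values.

(2, Workshop, 50); (2, Workshop, 250); (2, Workshop, 250); (2, Workshop, 250); (2, NULL, 50); (2, NULL, 250); (2, NULL, 250); (2, NULL, 250); (4, NULL, NULL); (5, Gala, NULL); (6, Meetup, 50); (7, Gala, NULL)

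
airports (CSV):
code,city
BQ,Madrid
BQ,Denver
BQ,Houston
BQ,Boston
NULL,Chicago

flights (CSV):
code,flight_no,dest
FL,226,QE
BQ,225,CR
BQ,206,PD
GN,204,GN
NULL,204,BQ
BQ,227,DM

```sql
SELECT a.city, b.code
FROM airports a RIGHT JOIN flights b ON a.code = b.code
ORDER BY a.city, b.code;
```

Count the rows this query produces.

15

RIGHT JOIN keeps every row from `flights`; unmatched rows get NULL for `airports`'s columns.
Matching on a.code = b.code. A NULL in a compared column never satisfies the condition.
Matched pairs: 12; unmatched b rows kept: 3.
Total: 12 matched + 3 padded = 15 rows.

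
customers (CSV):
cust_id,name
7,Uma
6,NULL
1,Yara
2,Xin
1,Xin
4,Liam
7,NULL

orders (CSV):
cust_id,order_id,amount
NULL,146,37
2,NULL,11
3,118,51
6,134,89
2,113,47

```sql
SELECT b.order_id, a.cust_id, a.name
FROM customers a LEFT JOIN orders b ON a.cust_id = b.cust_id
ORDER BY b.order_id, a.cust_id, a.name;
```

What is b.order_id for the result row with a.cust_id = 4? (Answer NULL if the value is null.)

NULL

LEFT JOIN keeps every row from `customers`; unmatched rows get NULL for `orders`'s columns.
Matching on a.cust_id = b.cust_id. A NULL in a compared column never satisfies the condition.
- a row (cust_id=7): no match → kept, b columns NULL.
- a row (cust_id=6): matches 1 b row(s) → 1 output row(s).
- a row (cust_id=1): no match → kept, b columns NULL.
- a row (cust_id=2): matches 2 b row(s) → 2 output row(s).
- a row (cust_id=1): no match → kept, b columns NULL.
- a row (cust_id=4): no match → kept, b columns NULL.
- a row (cust_id=7): no match → kept, b columns NULL.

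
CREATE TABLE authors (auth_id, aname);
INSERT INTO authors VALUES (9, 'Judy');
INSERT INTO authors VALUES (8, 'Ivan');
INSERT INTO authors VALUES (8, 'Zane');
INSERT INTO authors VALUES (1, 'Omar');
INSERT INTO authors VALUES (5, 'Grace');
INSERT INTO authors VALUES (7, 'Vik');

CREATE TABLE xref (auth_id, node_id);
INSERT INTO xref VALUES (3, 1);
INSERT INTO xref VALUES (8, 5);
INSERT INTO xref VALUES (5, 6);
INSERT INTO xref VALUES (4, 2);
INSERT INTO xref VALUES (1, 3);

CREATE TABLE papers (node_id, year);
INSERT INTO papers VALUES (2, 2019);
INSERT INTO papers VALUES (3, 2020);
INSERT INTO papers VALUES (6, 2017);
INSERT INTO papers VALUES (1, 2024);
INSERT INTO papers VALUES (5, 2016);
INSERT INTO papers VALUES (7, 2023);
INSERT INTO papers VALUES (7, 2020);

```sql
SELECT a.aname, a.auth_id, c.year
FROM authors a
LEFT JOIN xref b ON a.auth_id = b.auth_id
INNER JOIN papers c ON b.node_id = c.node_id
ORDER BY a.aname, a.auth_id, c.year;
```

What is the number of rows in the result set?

4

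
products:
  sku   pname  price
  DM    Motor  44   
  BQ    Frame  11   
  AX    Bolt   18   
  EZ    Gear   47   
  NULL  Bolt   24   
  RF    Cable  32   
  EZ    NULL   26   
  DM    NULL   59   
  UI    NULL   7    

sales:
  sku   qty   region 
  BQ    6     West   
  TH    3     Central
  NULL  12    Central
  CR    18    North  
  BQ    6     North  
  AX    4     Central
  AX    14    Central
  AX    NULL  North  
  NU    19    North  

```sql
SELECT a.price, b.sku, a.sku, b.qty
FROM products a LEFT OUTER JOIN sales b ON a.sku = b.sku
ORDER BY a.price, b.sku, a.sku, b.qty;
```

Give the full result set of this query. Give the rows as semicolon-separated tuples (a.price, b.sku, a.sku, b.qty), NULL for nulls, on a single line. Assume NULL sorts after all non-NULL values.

LEFT JOIN keeps every row from `products`; unmatched rows get NULL for `sales`'s columns.
Matching on a.sku = b.sku. A NULL in a compared column never satisfies the condition.
- a row (sku=DM): no match → kept, b columns NULL.
- a row (sku=BQ): matches 2 b row(s) → 2 output row(s).
- a row (sku=AX): matches 3 b row(s) → 3 output row(s).
- a row (sku=EZ): no match → kept, b columns NULL.
- a row (sku=NULL): no match → kept, b columns NULL.
- a row (sku=RF): no match → kept, b columns NULL.
- a row (sku=EZ): no match → kept, b columns NULL.
- a row (sku=DM): no match → kept, b columns NULL.
- a row (sku=UI): no match → kept, b columns NULL.

(7, NULL, UI, NULL); (11, BQ, BQ, 6); (11, BQ, BQ, 6); (18, AX, AX, 4); (18, AX, AX, 14); (18, AX, AX, NULL); (24, NULL, NULL, NULL); (26, NULL, EZ, NULL); (32, NULL, RF, NULL); (44, NULL, DM, NULL); (47, NULL, EZ, NULL); (59, NULL, DM, NULL)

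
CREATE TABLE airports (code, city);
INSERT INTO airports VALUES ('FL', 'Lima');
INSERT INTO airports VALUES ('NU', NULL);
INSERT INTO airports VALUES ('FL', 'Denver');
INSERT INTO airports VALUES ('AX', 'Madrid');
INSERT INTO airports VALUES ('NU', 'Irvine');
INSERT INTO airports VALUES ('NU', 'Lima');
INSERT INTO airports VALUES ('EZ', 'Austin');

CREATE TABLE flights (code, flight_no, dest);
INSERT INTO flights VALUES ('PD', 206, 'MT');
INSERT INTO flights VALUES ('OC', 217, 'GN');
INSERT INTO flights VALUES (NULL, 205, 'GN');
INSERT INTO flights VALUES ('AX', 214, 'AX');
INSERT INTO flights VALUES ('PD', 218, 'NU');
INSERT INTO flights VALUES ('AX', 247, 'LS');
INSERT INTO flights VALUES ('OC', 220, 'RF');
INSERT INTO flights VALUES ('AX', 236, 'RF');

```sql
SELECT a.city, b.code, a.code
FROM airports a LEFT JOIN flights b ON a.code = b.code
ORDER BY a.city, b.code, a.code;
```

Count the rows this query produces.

9

LEFT JOIN keeps every row from `airports`; unmatched rows get NULL for `flights`'s columns.
Matching on a.code = b.code. A NULL in a compared column never satisfies the condition.
- a (code=FL) has no partner → padded with NULL.
- a (code=NU) has no partner → padded with NULL.
- a (code=FL) has no partner → padded with NULL.
- a (code=AX) pairs with 3 row(s) of b.
- a (code=NU) has no partner → padded with NULL.
- a (code=NU) has no partner → padded with NULL.
- a (code=EZ) has no partner → padded with NULL.
Total: 3 matched + 6 padded = 9 rows.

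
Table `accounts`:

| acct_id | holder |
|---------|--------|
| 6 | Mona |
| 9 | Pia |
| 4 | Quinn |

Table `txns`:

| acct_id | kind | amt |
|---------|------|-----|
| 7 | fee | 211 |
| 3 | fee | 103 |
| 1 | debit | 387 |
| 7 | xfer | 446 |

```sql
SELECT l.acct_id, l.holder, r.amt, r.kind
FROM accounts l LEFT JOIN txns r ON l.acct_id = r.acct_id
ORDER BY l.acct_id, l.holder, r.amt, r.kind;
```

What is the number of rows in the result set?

3

LEFT JOIN keeps every row from `accounts`; unmatched rows get NULL for `txns`'s columns.
Matching on l.acct_id = r.acct_id.
- l (acct_id=6) has no partner → padded with NULL.
- l (acct_id=9) has no partner → padded with NULL.
- l (acct_id=4) has no partner → padded with NULL.
Total: 0 matched + 3 padded = 3 rows.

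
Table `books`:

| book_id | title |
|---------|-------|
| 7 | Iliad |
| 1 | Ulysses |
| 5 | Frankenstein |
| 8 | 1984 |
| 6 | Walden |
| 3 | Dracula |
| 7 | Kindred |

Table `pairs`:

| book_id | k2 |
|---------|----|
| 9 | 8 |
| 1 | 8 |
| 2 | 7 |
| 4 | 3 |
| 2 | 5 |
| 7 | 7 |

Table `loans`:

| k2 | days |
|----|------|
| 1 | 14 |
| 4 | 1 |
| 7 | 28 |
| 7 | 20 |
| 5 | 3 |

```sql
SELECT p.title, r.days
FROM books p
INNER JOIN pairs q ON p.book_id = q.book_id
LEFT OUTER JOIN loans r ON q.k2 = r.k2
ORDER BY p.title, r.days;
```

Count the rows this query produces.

Step 1 — p INNER JOIN q on book_id → 3 row(s).
Then LEFT JOIN `loans r` on k2: each of those 3 rows is kept; rows whose q.k2 has no match in r get NULL for r's columns.
Result: 5 row(s).

5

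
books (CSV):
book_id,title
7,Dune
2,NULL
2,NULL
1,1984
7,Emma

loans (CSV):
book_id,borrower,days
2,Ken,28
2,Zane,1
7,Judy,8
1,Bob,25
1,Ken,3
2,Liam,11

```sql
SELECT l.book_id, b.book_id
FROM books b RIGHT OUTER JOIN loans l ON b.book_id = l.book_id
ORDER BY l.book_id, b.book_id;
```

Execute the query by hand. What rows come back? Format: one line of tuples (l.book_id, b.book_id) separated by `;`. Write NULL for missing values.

RIGHT JOIN keeps every row from `loans`; unmatched rows get NULL for `books`'s columns.
Matching on b.book_id = l.book_id.
Matched pairs: 10; unmatched l rows kept: 0.

(1, 1); (1, 1); (2, 2); (2, 2); (2, 2); (2, 2); (2, 2); (2, 2); (7, 7); (7, 7)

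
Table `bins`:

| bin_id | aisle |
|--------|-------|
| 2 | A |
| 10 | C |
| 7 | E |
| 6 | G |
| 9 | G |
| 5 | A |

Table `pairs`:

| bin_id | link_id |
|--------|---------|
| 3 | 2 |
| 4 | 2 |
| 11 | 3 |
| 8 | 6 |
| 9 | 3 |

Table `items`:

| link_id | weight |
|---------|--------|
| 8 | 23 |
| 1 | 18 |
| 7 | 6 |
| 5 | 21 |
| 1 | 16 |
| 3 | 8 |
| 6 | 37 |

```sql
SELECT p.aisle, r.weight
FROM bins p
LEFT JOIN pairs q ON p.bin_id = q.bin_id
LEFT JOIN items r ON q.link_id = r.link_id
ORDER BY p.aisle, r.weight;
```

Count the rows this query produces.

Joins associate left-to-right: bins LEFT JOIN pairs on bin_id gives 6 intermediate row(s).
Then LEFT JOIN `items r` on link_id: each of those 6 rows is kept; rows whose q.link_id has no match in r get NULL for r's columns.
Result: 6 row(s).

6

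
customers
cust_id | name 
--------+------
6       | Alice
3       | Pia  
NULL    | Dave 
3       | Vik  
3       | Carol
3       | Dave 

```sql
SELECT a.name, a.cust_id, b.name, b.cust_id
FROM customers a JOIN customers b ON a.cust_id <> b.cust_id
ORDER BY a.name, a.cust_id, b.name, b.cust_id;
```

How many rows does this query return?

8

INNER JOIN keeps only pairs where the ON condition holds.
Matching on a.cust_id <> b.cust_id. A NULL in a compared column never satisfies the condition.
- a (cust_id=6) pairs with 4 row(s) of b.
- a (cust_id=3) pairs with 1 row(s) of b.
- a (cust_id=NULL) has no partner → excluded.
- a (cust_id=3) pairs with 1 row(s) of b.
- a (cust_id=3) pairs with 1 row(s) of b.
- a (cust_id=3) pairs with 1 row(s) of b.
Total: 8 rows.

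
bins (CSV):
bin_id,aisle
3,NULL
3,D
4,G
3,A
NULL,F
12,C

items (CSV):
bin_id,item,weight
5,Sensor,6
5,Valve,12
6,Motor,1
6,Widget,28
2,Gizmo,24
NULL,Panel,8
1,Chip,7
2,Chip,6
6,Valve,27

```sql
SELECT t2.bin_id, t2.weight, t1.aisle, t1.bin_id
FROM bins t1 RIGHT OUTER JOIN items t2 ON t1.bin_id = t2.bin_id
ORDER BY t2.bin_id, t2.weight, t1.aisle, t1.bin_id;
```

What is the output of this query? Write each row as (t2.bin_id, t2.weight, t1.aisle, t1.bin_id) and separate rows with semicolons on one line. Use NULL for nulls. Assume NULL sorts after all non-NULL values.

(1, 7, NULL, NULL); (2, 6, NULL, NULL); (2, 24, NULL, NULL); (5, 6, NULL, NULL); (5, 12, NULL, NULL); (6, 1, NULL, NULL); (6, 27, NULL, NULL); (6, 28, NULL, NULL); (NULL, 8, NULL, NULL)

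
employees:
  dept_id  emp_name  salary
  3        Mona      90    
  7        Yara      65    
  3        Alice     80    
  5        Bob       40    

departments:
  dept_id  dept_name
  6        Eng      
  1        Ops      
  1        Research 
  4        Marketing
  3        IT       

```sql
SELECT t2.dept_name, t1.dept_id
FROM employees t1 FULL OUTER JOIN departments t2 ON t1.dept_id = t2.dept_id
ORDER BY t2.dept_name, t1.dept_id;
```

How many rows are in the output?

8

FULL OUTER JOIN keeps every row from both sides; unmatched rows get NULL for the other side's columns.
Matching on t1.dept_id = t2.dept_id.
- t1[0] dept_id=3 → 1 match(es) in t2 → 1 row(s).
- t1[1] dept_id=7 → no match; kept with NULLs on the t2 side.
- t1[2] dept_id=3 → 1 match(es) in t2 → 1 row(s).
- t1[3] dept_id=5 → no match; kept with NULLs on the t2 side.
- 4 row(s) from t2 found no t1 partner → padded with NULL.
Total: 2 matched + 6 padded = 8 rows.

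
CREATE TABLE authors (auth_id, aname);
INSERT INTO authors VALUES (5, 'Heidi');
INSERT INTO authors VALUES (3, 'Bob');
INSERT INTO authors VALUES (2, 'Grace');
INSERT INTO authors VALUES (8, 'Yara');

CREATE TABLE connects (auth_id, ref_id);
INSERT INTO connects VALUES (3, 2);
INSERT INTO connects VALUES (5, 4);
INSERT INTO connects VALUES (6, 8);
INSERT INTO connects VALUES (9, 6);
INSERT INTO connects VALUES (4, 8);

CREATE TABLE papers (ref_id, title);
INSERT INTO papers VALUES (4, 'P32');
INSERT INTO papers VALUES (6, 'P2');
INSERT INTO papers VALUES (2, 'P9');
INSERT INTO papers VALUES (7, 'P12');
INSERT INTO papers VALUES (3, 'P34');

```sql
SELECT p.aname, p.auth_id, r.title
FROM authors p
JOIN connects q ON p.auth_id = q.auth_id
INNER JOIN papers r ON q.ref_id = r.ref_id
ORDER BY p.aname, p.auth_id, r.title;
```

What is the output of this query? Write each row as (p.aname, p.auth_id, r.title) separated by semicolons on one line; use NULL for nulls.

Evaluate left to right. First `authors p INNER JOIN connects q` on auth_id: 2 row(s).
Then INNER JOIN `papers r` on ref_id: keep only rows whose q.ref_id appears in r.

(Bob, 3, P9); (Heidi, 5, P32)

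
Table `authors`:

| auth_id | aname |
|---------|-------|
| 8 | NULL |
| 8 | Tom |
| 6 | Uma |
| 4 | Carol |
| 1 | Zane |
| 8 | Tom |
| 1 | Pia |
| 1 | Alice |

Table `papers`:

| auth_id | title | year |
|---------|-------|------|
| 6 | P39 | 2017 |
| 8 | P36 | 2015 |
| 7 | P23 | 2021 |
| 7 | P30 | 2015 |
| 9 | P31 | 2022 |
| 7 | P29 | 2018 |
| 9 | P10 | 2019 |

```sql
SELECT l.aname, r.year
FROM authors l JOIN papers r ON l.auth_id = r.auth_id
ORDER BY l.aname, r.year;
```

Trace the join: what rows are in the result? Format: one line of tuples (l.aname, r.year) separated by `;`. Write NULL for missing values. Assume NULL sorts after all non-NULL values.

INNER JOIN keeps only pairs where the ON condition holds.
Matching on l.auth_id = r.auth_id.
Matched pairs: 4.

(Tom, 2015); (Tom, 2015); (Uma, 2017); (NULL, 2015)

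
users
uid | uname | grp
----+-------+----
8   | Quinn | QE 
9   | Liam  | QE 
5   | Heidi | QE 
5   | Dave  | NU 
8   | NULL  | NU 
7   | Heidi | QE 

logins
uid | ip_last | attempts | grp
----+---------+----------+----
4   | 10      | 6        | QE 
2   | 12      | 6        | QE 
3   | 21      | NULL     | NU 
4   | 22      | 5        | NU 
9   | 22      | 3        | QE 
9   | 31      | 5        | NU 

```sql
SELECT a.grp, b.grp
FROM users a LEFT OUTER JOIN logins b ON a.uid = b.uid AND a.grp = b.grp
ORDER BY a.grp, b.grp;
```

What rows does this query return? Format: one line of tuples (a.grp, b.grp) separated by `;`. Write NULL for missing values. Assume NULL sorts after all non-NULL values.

LEFT JOIN keeps every row from `users`; unmatched rows get NULL for `logins`'s columns.
Matching on a.uid = b.uid AND a.grp = b.grp.
- a[0] uid=8, grp=QE → no match; kept with NULLs on the b side.
- a[1] uid=9, grp=QE → 1 match(es) in b → 1 row(s).
- a[2] uid=5, grp=QE → no match; kept with NULLs on the b side.
- a[3] uid=5, grp=NU → no match; kept with NULLs on the b side.
- a[4] uid=8, grp=NU → no match; kept with NULLs on the b side.
- a[5] uid=7, grp=QE → no match; kept with NULLs on the b side.
After projecting and ordering:
a.grp | b.grp
NU | NULL
NU | NULL
QE | QE
QE | NULL
QE | NULL
QE | NULL

(NU, NULL); (NU, NULL); (QE, QE); (QE, NULL); (QE, NULL); (QE, NULL)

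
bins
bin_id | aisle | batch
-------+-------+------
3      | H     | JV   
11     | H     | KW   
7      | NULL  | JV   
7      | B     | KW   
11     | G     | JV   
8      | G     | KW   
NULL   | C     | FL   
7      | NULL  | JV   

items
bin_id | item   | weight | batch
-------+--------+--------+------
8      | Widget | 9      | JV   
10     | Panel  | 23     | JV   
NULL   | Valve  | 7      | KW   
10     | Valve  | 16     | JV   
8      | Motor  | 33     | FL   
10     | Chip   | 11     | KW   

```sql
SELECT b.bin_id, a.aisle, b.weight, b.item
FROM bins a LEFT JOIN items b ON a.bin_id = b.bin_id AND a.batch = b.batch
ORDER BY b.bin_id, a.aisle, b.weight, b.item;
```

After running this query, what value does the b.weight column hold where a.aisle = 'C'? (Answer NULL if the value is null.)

NULL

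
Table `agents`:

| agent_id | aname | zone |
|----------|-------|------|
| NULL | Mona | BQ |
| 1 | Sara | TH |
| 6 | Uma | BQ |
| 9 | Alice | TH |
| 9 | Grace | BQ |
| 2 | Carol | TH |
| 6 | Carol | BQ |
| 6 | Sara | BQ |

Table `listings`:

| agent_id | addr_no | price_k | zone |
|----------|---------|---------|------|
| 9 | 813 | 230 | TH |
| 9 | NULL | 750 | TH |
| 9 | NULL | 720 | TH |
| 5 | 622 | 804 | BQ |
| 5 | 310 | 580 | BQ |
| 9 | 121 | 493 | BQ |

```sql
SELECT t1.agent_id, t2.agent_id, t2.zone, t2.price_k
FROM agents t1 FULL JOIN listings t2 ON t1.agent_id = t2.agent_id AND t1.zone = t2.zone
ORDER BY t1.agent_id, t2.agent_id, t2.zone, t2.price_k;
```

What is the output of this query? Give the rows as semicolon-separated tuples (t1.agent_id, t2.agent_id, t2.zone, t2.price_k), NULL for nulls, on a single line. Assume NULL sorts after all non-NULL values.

FULL OUTER JOIN keeps every row from both sides; unmatched rows get NULL for the other side's columns.
Matching on t1.agent_id = t2.agent_id AND t1.zone = t2.zone. A NULL in a compared column never satisfies the condition.
Matched pairs: 4; unmatched t1 rows kept: 6; unmatched t2 rows kept: 2.

(1, NULL, NULL, NULL); (2, NULL, NULL, NULL); (6, NULL, NULL, NULL); (6, NULL, NULL, NULL); (6, NULL, NULL, NULL); (9, 9, BQ, 493); (9, 9, TH, 230); (9, 9, TH, 720); (9, 9, TH, 750); (NULL, 5, BQ, 580); (NULL, 5, BQ, 804); (NULL, NULL, NULL, NULL)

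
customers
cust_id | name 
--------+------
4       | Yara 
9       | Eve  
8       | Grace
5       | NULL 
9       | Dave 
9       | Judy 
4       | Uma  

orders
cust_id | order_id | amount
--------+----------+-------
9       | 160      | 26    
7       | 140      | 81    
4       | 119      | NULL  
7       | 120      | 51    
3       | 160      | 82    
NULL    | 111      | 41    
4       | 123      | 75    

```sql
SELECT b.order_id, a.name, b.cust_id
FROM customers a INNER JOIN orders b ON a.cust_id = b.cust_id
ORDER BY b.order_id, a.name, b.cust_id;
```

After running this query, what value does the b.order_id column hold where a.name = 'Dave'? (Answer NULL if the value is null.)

160

INNER JOIN keeps only pairs where the ON condition holds.
Matching on a.cust_id = b.cust_id. A NULL in a compared column never satisfies the condition.
Matched pairs: 7.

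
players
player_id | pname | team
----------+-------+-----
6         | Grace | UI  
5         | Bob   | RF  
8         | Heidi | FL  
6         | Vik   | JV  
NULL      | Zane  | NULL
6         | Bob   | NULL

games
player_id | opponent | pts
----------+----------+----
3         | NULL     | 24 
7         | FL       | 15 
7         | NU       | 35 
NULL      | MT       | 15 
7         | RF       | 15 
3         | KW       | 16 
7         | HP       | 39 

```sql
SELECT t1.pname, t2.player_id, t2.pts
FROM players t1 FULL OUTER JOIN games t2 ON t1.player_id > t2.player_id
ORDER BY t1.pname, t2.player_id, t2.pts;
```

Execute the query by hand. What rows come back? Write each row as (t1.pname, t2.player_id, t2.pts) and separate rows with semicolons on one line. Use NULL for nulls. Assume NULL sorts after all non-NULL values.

FULL OUTER JOIN keeps every row from both sides; unmatched rows get NULL for the other side's columns.
Matching on t1.player_id > t2.player_id. A NULL in a compared column never satisfies the condition.
- t1 row (player_id=6): matches 2 t2 row(s) → 2 output row(s).
- t1 row (player_id=5): matches 2 t2 row(s) → 2 output row(s).
- t1 row (player_id=8): matches 6 t2 row(s) → 6 output row(s).
- t1 row (player_id=6): matches 2 t2 row(s) → 2 output row(s).
- t1 row (player_id=NULL): no match → kept, t2 columns NULL.
- t1 row (player_id=6): matches 2 t2 row(s) → 2 output row(s).
- 1 t2 row(s) had no t1 match → kept, t1 columns NULL.

(Bob, 3, 16); (Bob, 3, 16); (Bob, 3, 24); (Bob, 3, 24); (Grace, 3, 16); (Grace, 3, 24); (Heidi, 3, 16); (Heidi, 3, 24); (Heidi, 7, 15); (Heidi, 7, 15); (Heidi, 7, 35); (Heidi, 7, 39); (Vik, 3, 16); (Vik, 3, 24); (Zane, NULL, NULL); (NULL, NULL, 15)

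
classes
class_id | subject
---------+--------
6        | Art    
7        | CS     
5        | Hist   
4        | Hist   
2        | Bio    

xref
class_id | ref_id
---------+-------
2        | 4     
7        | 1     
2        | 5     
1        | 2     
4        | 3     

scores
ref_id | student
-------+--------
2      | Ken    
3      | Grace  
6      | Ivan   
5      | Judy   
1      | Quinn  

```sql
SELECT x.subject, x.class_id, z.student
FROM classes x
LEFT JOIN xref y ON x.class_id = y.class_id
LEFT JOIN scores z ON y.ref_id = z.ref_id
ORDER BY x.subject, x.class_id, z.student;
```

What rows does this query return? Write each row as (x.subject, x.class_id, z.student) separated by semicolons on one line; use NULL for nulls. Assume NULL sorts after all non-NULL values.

Joins associate left-to-right: classes LEFT JOIN xref on class_id gives 6 intermediate row(s).
Then LEFT JOIN `scores z` on ref_id: each of those 6 rows is kept; rows whose y.ref_id has no match in z get NULL for z's columns.

(Art, 6, NULL); (Bio, 2, Judy); (Bio, 2, NULL); (CS, 7, Quinn); (Hist, 4, Grace); (Hist, 5, NULL)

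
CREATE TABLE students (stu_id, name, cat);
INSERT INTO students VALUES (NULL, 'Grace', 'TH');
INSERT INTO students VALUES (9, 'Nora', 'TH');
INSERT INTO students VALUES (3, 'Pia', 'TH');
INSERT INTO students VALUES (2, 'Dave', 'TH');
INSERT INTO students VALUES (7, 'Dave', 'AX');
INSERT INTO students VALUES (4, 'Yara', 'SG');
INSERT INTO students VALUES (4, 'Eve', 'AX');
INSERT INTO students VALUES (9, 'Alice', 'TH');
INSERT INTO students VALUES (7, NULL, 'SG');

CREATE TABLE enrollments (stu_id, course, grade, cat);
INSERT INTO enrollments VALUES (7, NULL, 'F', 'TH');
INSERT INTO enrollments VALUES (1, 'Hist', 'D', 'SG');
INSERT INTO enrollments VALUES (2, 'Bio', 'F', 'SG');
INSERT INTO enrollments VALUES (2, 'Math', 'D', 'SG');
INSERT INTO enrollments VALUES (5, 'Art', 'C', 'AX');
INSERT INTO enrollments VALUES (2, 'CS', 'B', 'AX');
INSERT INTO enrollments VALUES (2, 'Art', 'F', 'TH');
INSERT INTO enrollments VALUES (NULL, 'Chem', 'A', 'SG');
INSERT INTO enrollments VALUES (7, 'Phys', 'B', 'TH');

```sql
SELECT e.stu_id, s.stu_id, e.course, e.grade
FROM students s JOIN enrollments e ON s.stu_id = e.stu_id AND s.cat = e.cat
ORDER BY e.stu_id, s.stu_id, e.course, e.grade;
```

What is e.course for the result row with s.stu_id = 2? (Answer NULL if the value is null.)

INNER JOIN keeps only pairs where the ON condition holds.
Matching on s.stu_id = e.stu_id AND s.cat = e.cat. A NULL in a compared column never satisfies the condition.
- s[0] stu_id=NULL, cat=TH → no match; dropped.
- s[1] stu_id=9, cat=TH → no match; dropped.
- s[2] stu_id=3, cat=TH → no match; dropped.
- s[3] stu_id=2, cat=TH → 1 match(es) in e → 1 row(s).
- s[4] stu_id=7, cat=AX → no match; dropped.
- s[5] stu_id=4, cat=SG → no match; dropped.
- s[6] stu_id=4, cat=AX → no match; dropped.
- s[7] stu_id=9, cat=TH → no match; dropped.
- s[8] stu_id=7, cat=SG → no match; dropped.

Art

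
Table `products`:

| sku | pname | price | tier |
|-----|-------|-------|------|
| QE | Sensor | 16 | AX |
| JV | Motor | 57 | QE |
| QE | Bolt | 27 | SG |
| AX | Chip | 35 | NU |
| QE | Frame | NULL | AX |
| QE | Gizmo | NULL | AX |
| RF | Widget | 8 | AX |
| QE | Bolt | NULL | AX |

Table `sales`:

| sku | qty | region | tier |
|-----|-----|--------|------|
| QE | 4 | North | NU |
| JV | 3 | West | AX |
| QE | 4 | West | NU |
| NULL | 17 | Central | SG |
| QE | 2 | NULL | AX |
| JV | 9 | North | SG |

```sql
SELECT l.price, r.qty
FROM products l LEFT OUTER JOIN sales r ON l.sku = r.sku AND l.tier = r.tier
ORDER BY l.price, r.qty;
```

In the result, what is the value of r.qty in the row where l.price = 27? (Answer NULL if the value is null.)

NULL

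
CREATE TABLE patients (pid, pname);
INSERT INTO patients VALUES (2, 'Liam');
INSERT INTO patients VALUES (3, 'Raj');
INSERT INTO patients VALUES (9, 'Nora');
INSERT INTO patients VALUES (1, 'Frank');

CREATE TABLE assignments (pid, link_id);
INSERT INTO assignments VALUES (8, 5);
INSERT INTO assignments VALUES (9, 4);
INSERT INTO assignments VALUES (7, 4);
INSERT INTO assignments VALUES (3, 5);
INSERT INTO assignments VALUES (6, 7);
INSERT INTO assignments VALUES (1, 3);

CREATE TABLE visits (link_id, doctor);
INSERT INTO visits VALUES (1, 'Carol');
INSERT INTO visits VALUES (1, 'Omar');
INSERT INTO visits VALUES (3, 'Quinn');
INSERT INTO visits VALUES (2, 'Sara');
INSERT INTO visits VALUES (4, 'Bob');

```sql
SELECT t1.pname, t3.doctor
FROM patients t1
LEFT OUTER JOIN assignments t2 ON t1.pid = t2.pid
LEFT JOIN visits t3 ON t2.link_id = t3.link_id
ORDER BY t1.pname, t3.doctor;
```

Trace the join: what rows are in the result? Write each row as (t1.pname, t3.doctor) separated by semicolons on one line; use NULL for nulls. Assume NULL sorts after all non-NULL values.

Evaluate left to right. First `patients t1 LEFT JOIN assignments t2` on pid: 4 row(s).
Then LEFT JOIN `visits t3` on link_id: each of those 4 rows is kept; rows whose t2.link_id has no match in t3 get NULL for t3's columns.

(Frank, Quinn); (Liam, NULL); (Nora, Bob); (Raj, NULL)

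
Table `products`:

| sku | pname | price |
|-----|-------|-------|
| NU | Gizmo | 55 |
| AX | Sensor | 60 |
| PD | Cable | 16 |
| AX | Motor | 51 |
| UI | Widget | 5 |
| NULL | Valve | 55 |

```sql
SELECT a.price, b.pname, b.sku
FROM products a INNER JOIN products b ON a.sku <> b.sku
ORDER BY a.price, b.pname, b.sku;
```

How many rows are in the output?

18

INNER JOIN keeps only pairs where the ON condition holds.
Matching on a.sku <> b.sku. A NULL in a compared column never satisfies the condition.
- a (sku=NU) pairs with 4 row(s) of b.
- a (sku=AX) pairs with 3 row(s) of b.
- a (sku=PD) pairs with 4 row(s) of b.
- a (sku=AX) pairs with 3 row(s) of b.
- a (sku=UI) pairs with 4 row(s) of b.
- a (sku=NULL) has no partner → excluded.
Total: 18 rows.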